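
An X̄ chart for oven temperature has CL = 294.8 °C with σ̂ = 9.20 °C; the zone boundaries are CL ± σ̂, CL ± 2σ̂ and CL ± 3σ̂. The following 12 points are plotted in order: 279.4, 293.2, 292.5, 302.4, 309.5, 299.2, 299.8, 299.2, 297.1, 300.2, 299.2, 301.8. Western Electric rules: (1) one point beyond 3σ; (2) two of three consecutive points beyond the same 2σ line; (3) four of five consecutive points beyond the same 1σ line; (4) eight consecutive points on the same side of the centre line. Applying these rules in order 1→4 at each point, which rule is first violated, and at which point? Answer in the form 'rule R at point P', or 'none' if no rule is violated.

Zone of each point (C = within 1σ̂, B = 1σ̂–2σ̂, A = 2σ̂–3σ̂, * = beyond 3σ̂; sign = side of CL): 1:-B, 2:-C, 3:-C, 4:+C, 5:+B, 6:+C, 7:+C, 8:+C, 9:+C, 10:+C, 11:+C, 12:+C
Rule 4 (eight consecutive points on the same side of the centre line) is satisfied at point 11.

rule 4 at point 11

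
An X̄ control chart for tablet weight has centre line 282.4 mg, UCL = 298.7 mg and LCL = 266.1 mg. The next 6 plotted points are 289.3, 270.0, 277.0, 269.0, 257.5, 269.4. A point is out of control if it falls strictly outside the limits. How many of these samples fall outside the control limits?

1

Compare each point to [266.1, 298.7]: sample 5 = 257.5 < LCL.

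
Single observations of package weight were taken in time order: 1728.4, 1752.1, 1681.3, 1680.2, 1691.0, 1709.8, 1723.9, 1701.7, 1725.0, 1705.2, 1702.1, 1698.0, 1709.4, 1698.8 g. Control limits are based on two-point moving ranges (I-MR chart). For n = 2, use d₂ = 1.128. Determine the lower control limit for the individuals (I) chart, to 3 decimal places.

1659.804

X̄ = (1728.4 + 1752.1 + 1681.3 + 1680.2 + 1691.0 + 1709.8 + 1723.9 + 1701.7 + 1725.0 + 1705.2 + 1702.1 + 1698.0 + 1709.4 + 1698.8) / 14 = 1707.6357
Moving ranges: 23.7, 70.8, 1.1, 10.8, 18.8, 14.1, 22.2, 23.3, 19.8, 3.1, 4.1, 11.4, 10.6; M̄R̄ = 233.8000 / 13 = 17.9846
LCL = X̄ − 3·M̄R̄/d₂ = 1707.6357 − 3 × 17.9846 / 1.128 = 1659.8043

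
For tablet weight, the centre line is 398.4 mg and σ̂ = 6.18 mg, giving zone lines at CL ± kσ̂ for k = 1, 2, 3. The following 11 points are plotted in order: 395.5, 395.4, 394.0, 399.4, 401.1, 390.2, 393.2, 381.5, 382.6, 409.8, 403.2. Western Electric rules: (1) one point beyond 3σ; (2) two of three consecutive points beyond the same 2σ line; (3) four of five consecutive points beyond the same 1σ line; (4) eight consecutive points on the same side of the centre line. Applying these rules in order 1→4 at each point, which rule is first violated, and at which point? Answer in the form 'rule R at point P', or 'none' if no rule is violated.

rule 2 at point 9

Zone of each point (C = within 1σ̂, B = 1σ̂–2σ̂, A = 2σ̂–3σ̂, * = beyond 3σ̂; sign = side of CL): 1:-C, 2:-C, 3:-C, 4:+C, 5:+C, 6:-B, 7:-C, 8:-A, 9:-A, 10:+B, 11:+C
Rule 2 (two of three consecutive points beyond the same 2σ limit) is satisfied at point 9.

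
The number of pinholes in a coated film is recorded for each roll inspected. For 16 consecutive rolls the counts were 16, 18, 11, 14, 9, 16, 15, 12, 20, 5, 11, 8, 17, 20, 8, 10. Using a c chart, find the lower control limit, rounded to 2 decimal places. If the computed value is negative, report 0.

2.26

c̄ = (16 + 18 + 11 + 14 + 9 + 16 + 15 + 12 + 20 + 5 + 11 + 8 + 17 + 20 + 8 + 10) / 16 = 210 / 16 = 13.1250
LCL = c̄ − 3√c̄ = 13.1250 − 3 × 3.6228 = 2.2565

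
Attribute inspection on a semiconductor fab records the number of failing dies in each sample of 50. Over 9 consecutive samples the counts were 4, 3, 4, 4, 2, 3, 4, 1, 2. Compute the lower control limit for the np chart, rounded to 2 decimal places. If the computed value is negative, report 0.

p̄ = Σdᵢ / (k·n) = 27 / (9 × 50) = 0.06000
LCL = np̄ − 3·√(np̄(1−p̄)) = 3.0000 − 3 × 1.6793 = -2.0379 → 0 (negative, so LCL = 0)

0.00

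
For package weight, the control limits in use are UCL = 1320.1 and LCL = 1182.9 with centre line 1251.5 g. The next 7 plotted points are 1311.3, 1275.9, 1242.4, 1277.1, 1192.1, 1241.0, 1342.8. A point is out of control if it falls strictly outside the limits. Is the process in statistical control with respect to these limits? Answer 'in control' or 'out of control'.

Compare each point to [1182.9, 1320.1]: sample 7 = 1342.8 > UCL.

out of control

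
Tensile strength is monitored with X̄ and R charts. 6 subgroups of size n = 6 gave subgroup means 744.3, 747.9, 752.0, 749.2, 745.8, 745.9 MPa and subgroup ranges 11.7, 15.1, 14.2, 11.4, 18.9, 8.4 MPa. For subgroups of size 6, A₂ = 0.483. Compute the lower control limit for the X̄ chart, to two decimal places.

741.10

X̄̄ = (744.3 + 747.9 + 752.0 + 749.2 + 745.8 + 745.9) / 6 = 4485.1000 / 6 = 747.5167
R̄ = (11.7 + 15.1 + 14.2 + 11.4 + 18.9 + 8.4) / 6 = 79.7000 / 6 = 13.2833
LCL = X̄̄ − A₂·R̄ = 747.5167 − 0.483 × 13.2833 = 741.1008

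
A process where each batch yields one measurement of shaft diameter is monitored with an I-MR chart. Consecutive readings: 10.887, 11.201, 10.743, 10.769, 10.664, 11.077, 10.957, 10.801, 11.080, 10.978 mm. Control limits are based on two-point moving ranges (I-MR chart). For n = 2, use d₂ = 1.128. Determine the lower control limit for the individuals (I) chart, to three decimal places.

10.333

X̄ = (10.887 + 11.201 + 10.743 + 10.769 + 10.664 + 11.077 + 10.957 + 10.801 + 11.080 + 10.978) / 10 = 10.9157
Moving ranges: 0.314, 0.458, 0.026, 0.105, 0.413, 0.120, 0.156, 0.279, 0.102; M̄R̄ = 1.9730 / 9 = 0.2192
LCL = X̄ − 3·M̄R̄/d₂ = 10.9157 − 3 × 0.2192 / 1.128 = 10.3327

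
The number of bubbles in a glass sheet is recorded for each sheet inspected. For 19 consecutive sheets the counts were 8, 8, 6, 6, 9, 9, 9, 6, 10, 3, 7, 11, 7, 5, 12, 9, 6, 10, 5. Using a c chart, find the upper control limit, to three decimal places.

c̄ = (8 + 8 + 6 + 6 + 9 + 9 + 9 + 6 + 10 + 3 + 7 + 11 + 7 + 5 + 12 + 9 + 6 + 10 + 5) / 19 = 146 / 19 = 7.6842
UCL = c̄ + 3√c̄ = 7.6842 + 3 × √7.6842 = 7.6842 + 3 × 2.7720 = 16.0003

16.000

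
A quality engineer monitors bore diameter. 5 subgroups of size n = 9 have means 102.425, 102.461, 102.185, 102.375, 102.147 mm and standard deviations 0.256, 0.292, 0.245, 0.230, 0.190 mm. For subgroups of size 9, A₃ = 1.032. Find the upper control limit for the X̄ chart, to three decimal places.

X̄̄ = (102.425 + 102.461 + 102.185 + 102.375 + 102.147) / 5 = 102.3186
s̄ = (0.256 + 0.292 + 0.245 + 0.230 + 0.190) / 5 = 0.2426
UCL = X̄̄ + A₃·s̄ = 102.3186 + 1.032 × 0.2426 = 102.5690

102.569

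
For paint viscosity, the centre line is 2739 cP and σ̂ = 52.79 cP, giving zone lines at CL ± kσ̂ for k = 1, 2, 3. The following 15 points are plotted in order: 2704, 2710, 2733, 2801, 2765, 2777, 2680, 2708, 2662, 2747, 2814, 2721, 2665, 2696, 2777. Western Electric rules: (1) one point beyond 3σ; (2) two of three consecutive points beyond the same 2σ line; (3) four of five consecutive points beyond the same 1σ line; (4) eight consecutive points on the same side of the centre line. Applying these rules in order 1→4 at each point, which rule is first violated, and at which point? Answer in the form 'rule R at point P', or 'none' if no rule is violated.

Zone of each point (C = within 1σ̂, B = 1σ̂–2σ̂, A = 2σ̂–3σ̂, * = beyond 3σ̂; sign = side of CL): 1:-C, 2:-C, 3:-C, 4:+B, 5:+C, 6:+C, 7:-B, 8:-C, 9:-B, 10:+C, 11:+B, 12:-C, 13:-B, 14:-C, 15:+C
No rule fires across all 15 points.

none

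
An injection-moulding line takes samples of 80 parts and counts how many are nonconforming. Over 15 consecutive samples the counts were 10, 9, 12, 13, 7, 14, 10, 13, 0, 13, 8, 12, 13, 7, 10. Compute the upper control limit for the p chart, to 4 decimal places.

p̄ = Σdᵢ / (k·n) = 151 / (15 × 80) = 0.12583
UCL = p̄ + 3·√(p̄(1−p̄)/n) = 0.12583 + 3 × √(0.12583×0.87417/80) = 0.12583 + 3 × 0.03708 = 0.23708

0.2371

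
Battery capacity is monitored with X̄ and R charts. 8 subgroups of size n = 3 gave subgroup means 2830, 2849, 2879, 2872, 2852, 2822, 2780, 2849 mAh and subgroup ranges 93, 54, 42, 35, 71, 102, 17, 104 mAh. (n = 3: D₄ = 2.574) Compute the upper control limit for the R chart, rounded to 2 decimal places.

166.67

R̄ = (93 + 54 + 42 + 35 + 71 + 102 + 17 + 104) / 8 = 518.0000 / 8 = 64.7500
UCL_R = D₄·R̄ = 2.574 × 64.7500 = 166.6665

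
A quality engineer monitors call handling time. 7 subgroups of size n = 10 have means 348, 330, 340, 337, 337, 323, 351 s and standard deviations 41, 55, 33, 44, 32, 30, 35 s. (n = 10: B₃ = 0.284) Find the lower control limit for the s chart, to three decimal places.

s̄ = (41 + 55 + 33 + 44 + 32 + 30 + 35) / 7 = 38.5714
LCL_s = B₃·s̄ = 0.284 × 38.5714 = 10.9543

10.954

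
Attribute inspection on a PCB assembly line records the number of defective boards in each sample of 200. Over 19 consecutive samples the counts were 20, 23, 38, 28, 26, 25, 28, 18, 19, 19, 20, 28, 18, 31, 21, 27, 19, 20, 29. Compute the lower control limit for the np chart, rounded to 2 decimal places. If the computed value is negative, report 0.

10.25

p̄ = Σdᵢ / (k·n) = 457 / (19 × 200) = 0.12026
LCL = np̄ − 3·√(np̄(1−p̄)) = 24.0526 − 3 × 4.6000 = 10.2526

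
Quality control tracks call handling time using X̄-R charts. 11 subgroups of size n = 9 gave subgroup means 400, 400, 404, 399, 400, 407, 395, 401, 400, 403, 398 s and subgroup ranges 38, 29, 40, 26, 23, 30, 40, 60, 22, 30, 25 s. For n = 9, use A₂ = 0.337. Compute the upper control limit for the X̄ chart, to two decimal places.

411.76

X̄̄ = (400 + 400 + 404 + 399 + 400 + 407 + 395 + 401 + 400 + 403 + 398) / 11 = 4407.0000 / 11 = 400.6364
R̄ = (38 + 29 + 40 + 26 + 23 + 30 + 40 + 60 + 22 + 30 + 25) / 11 = 363.0000 / 11 = 33.0000
UCL = X̄̄ + A₂·R̄ = 400.6364 + 0.337 × 33.0000 = 411.7574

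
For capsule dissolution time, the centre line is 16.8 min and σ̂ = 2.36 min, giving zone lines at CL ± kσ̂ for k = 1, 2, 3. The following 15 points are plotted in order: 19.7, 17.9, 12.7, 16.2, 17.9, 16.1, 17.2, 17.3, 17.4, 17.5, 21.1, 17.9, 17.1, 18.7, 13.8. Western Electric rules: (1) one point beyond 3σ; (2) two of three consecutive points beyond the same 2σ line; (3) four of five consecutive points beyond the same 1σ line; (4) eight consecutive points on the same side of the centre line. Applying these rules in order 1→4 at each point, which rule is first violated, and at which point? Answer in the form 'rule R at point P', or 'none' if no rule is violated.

rule 4 at point 14

Zone of each point (C = within 1σ̂, B = 1σ̂–2σ̂, A = 2σ̂–3σ̂, * = beyond 3σ̂; sign = side of CL): 1:+B, 2:+C, 3:-B, 4:-C, 5:+C, 6:-C, 7:+C, 8:+C, 9:+C, 10:+C, 11:+B, 12:+C, 13:+C, 14:+C, 15:-B
Rule 4 (eight consecutive points on the same side of the centre line) is satisfied at point 14.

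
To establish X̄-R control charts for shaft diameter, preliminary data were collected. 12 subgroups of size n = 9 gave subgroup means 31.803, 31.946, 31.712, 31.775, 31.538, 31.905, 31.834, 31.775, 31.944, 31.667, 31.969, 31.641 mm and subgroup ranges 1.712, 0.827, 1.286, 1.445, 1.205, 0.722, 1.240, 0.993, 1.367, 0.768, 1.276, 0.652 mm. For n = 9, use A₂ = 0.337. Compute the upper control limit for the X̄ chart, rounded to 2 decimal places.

X̄̄ = (31.803 + 31.946 + 31.712 + 31.775 + 31.538 + 31.905 + 31.834 + 31.775 + 31.944 + 31.667 + 31.969 + 31.641) / 12 = 381.5090 / 12 = 31.7924
R̄ = (1.712 + 0.827 + 1.286 + 1.445 + 1.205 + 0.722 + 1.240 + 0.993 + 1.367 + 0.768 + 1.276 + 0.652) / 12 = 13.4930 / 12 = 1.1244
UCL = X̄̄ + A₂·R̄ = 31.7924 + 0.337 × 1.1244 = 32.1713

32.17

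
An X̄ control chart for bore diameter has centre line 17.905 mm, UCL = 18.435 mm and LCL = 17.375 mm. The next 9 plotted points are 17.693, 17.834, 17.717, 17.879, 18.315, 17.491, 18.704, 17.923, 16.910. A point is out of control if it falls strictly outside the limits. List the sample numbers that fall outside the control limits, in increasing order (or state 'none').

7, 9

Compare each point to [17.375, 18.435]: sample 7 = 18.704 > UCL; sample 9 = 16.910 < LCL.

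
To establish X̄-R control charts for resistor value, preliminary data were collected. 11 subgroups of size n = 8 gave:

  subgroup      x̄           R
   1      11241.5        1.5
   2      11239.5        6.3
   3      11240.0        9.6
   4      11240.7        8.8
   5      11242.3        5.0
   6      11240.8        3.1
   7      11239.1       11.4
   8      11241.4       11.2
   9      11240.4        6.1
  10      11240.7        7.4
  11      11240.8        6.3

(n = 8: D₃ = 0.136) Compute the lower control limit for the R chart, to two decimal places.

R̄ = (1.5 + 6.3 + 9.6 + 8.8 + 5.0 + 3.1 + 11.4 + 11.2 + 6.1 + 7.4 + 6.3) / 11 = 76.7000 / 11 = 6.9727
LCL_R = D₃·R̄ = 0.136 × 6.9727 = 0.9483

0.95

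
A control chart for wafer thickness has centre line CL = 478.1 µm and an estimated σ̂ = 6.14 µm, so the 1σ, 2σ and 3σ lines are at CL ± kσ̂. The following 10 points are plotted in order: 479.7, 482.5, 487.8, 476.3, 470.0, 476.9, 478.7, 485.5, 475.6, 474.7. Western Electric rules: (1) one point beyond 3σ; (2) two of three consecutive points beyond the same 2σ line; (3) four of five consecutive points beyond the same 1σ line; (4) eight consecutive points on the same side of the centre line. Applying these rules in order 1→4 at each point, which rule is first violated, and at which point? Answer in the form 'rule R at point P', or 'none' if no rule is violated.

Zone of each point (C = within 1σ̂, B = 1σ̂–2σ̂, A = 2σ̂–3σ̂, * = beyond 3σ̂; sign = side of CL): 1:+C, 2:+C, 3:+B, 4:-C, 5:-B, 6:-C, 7:+C, 8:+B, 9:-C, 10:-C
No rule fires across all 10 points.

none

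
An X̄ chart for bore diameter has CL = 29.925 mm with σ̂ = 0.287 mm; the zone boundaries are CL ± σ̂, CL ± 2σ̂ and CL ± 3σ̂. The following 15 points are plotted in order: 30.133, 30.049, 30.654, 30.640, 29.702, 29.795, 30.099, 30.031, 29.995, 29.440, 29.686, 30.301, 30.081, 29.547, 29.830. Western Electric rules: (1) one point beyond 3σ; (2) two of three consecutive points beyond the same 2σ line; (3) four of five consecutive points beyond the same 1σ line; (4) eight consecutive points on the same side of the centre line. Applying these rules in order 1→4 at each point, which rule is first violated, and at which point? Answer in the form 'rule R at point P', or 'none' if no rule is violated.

Zone of each point (C = within 1σ̂, B = 1σ̂–2σ̂, A = 2σ̂–3σ̂, * = beyond 3σ̂; sign = side of CL): 1:+C, 2:+C, 3:+A, 4:+A, 5:-C, 6:-C, 7:+C, 8:+C, 9:+C, 10:-B, 11:-C, 12:+B, 13:+C, 14:-B, 15:-C
Rule 2 (two of three consecutive points beyond the same 2σ limit) is satisfied at point 4.

rule 2 at point 4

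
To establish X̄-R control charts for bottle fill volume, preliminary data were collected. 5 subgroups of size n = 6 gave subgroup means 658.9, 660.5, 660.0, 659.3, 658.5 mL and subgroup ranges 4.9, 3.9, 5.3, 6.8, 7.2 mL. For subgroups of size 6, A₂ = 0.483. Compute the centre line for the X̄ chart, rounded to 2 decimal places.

X̄̄ = (658.9 + 660.5 + 660.0 + 659.3 + 658.5) / 5 = 3297.2000 / 5 = 659.4400
CL = X̄̄ = 659.4400

659.44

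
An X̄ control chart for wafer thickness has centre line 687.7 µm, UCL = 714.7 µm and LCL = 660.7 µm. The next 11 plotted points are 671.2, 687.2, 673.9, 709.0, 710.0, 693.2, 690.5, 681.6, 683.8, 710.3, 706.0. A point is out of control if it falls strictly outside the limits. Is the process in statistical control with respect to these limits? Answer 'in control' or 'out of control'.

in control

All 11 points lie within [660.7, 714.7].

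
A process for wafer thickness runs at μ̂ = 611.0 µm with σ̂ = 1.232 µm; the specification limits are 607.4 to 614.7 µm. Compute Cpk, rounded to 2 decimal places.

Cpu = (USL − μ̂) / (3σ̂) = (614.7 − 611.0) / (3 × 1.232) = 1.0011; Cpl = (μ̂ − LSL) / (3σ̂) = (611.0 − 607.4) / (3 × 1.232) = 0.9740; Cpk = min(Cpu, Cpl) = 0.9740

0.97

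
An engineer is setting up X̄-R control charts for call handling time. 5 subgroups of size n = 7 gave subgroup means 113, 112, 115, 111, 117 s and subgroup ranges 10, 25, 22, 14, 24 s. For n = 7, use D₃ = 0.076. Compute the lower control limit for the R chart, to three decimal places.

1.444

R̄ = (10 + 25 + 22 + 14 + 24) / 5 = 95.0000 / 5 = 19.0000
LCL_R = D₃·R̄ = 0.076 × 19.0000 = 1.4440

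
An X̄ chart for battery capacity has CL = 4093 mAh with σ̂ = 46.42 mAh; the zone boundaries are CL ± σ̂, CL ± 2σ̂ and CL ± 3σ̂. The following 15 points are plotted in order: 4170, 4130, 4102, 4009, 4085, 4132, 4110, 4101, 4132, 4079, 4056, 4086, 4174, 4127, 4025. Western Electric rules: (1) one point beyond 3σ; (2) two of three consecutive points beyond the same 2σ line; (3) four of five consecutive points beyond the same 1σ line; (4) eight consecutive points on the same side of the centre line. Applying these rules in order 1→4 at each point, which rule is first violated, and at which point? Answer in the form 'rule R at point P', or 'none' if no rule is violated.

Zone of each point (C = within 1σ̂, B = 1σ̂–2σ̂, A = 2σ̂–3σ̂, * = beyond 3σ̂; sign = side of CL): 1:+B, 2:+C, 3:+C, 4:-B, 5:-C, 6:+C, 7:+C, 8:+C, 9:+C, 10:-C, 11:-C, 12:-C, 13:+B, 14:+C, 15:-B
No rule fires across all 15 points.

none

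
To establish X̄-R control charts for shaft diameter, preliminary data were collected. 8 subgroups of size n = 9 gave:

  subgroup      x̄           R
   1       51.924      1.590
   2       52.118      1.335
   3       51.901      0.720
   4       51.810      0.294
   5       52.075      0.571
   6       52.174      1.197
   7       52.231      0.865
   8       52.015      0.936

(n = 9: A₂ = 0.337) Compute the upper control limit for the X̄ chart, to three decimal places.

52.347

X̄̄ = (51.924 + 52.118 + 51.901 + 51.810 + 52.075 + 52.174 + 52.231 + 52.015) / 8 = 416.2480 / 8 = 52.0310
R̄ = (1.590 + 1.335 + 0.720 + 0.294 + 0.571 + 1.197 + 0.865 + 0.936) / 8 = 7.5080 / 8 = 0.9385
UCL = X̄̄ + A₂·R̄ = 52.0310 + 0.337 × 0.9385 = 52.3473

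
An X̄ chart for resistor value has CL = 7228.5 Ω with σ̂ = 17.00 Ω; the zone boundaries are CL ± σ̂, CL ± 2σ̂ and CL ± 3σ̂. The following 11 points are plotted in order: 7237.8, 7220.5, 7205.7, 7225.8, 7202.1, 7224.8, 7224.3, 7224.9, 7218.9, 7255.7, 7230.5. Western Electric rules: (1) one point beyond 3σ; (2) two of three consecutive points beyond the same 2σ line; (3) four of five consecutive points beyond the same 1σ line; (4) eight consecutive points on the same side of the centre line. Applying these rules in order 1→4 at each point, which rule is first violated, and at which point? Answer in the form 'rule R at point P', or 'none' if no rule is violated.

Zone of each point (C = within 1σ̂, B = 1σ̂–2σ̂, A = 2σ̂–3σ̂, * = beyond 3σ̂; sign = side of CL): 1:+C, 2:-C, 3:-B, 4:-C, 5:-B, 6:-C, 7:-C, 8:-C, 9:-C, 10:+B, 11:+C
Rule 4 (eight consecutive points on the same side of the centre line) is satisfied at point 9.

rule 4 at point 9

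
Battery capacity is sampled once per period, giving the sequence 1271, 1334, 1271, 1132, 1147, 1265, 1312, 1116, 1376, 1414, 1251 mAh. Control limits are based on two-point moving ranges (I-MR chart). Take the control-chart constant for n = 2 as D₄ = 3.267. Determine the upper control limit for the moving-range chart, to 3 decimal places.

360.023

Moving ranges: 63, 63, 139, 15, 118, 47, 196, 260, 38, 163; M̄R̄ = 1102.0000 / 10 = 110.2000
UCL_MR = D₄·M̄R̄ = 3.267 × 110.2000 = 360.0234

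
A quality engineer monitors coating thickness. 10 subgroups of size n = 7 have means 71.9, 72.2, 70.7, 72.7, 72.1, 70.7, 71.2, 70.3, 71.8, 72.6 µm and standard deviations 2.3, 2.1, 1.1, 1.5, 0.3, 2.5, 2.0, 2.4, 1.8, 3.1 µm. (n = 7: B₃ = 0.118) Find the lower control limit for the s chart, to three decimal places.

0.225

s̄ = (2.3 + 2.1 + 1.1 + 1.5 + 0.3 + 2.5 + 2.0 + 2.4 + 1.8 + 3.1) / 10 = 1.9100
LCL_s = B₃·s̄ = 0.118 × 1.9100 = 0.2254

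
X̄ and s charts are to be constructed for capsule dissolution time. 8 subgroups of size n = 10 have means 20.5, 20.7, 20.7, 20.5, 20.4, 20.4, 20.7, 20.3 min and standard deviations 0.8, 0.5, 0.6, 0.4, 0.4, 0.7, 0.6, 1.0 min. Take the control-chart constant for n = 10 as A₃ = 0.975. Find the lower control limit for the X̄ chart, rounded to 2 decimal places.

X̄̄ = (20.5 + 20.7 + 20.7 + 20.5 + 20.4 + 20.4 + 20.7 + 20.3) / 8 = 20.5250
s̄ = (0.8 + 0.5 + 0.6 + 0.4 + 0.4 + 0.7 + 0.6 + 1.0) / 8 = 0.6250
LCL = X̄̄ − A₃·s̄ = 20.5250 − 0.975 × 0.6250 = 19.9156

19.92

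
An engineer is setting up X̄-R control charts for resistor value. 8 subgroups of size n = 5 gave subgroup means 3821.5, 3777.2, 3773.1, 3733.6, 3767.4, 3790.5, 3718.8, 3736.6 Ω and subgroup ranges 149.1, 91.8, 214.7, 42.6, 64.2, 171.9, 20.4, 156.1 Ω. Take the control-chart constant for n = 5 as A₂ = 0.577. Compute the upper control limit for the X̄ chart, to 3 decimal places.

X̄̄ = (3821.5 + 3777.2 + 3773.1 + 3733.6 + 3767.4 + 3790.5 + 3718.8 + 3736.6) / 8 = 30118.7000 / 8 = 3764.8375
R̄ = (149.1 + 91.8 + 214.7 + 42.6 + 64.2 + 171.9 + 20.4 + 156.1) / 8 = 910.8000 / 8 = 113.8500
UCL = X̄̄ + A₂·R̄ = 3764.8375 + 0.577 × 113.8500 = 3830.5289

3830.529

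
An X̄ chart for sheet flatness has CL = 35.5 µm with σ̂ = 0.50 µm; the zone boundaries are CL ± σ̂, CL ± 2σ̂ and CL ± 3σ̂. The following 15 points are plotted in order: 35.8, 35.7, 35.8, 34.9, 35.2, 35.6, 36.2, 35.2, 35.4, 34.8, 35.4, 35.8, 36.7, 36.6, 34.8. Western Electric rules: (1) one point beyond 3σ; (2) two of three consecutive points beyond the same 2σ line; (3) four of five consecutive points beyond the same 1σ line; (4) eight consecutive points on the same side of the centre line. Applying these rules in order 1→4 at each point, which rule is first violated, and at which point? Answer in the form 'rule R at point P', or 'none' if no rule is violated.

Zone of each point (C = within 1σ̂, B = 1σ̂–2σ̂, A = 2σ̂–3σ̂, * = beyond 3σ̂; sign = side of CL): 1:+C, 2:+C, 3:+C, 4:-B, 5:-C, 6:+C, 7:+B, 8:-C, 9:-C, 10:-B, 11:-C, 12:+C, 13:+A, 14:+A, 15:-B
Rule 2 (two of three consecutive points beyond the same 2σ limit) is satisfied at point 14.

rule 2 at point 14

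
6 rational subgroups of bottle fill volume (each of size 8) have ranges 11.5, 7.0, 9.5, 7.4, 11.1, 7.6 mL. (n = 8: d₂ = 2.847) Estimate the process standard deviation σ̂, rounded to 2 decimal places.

3.17

R̄ = (11.5 + 7.0 + 9.5 + 7.4 + 11.1 + 7.6) / 6 = 9.0167
σ̂ = R̄ / d₂ = 9.0167 / 2.847 = 3.1671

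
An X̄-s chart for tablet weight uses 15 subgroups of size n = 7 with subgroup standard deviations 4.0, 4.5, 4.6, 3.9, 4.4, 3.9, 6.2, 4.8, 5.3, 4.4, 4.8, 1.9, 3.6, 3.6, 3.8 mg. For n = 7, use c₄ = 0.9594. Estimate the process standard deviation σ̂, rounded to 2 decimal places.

s̄ = (4.0 + 4.5 + 4.6 + 3.9 + 4.4 + 3.9 + 6.2 + 4.8 + 5.3 + 4.4 + 4.8 + 1.9 + 3.6 + 3.6 + 3.8) / 15 = 4.2467
σ̂ = s̄ / c₄ = 4.2467 / 0.9594 = 4.4264

4.43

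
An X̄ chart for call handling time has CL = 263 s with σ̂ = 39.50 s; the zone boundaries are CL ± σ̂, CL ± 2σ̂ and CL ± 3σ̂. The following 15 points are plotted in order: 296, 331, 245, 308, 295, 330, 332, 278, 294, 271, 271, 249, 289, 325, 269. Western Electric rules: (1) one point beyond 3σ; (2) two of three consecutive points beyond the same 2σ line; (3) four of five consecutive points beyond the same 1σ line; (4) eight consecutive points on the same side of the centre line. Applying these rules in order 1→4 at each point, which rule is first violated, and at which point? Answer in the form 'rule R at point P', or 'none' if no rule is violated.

rule 4 at point 11

Zone of each point (C = within 1σ̂, B = 1σ̂–2σ̂, A = 2σ̂–3σ̂, * = beyond 3σ̂; sign = side of CL): 1:+C, 2:+B, 3:-C, 4:+B, 5:+C, 6:+B, 7:+B, 8:+C, 9:+C, 10:+C, 11:+C, 12:-C, 13:+C, 14:+B, 15:+C
Rule 4 (eight consecutive points on the same side of the centre line) is satisfied at point 11.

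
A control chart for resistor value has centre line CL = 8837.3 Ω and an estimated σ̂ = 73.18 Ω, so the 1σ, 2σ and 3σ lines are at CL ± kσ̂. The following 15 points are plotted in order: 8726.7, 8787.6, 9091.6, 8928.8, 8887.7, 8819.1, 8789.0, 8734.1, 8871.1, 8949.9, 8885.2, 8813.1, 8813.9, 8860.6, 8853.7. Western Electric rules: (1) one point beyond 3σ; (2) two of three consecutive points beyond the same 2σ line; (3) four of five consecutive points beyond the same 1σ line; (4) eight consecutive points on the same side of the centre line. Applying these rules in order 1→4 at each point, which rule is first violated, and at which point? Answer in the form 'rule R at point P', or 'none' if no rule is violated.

Zone of each point (C = within 1σ̂, B = 1σ̂–2σ̂, A = 2σ̂–3σ̂, * = beyond 3σ̂; sign = side of CL): 1:-B, 2:-C, 3:+*, 4:+B, 5:+C, 6:-C, 7:-C, 8:-B, 9:+C, 10:+B, 11:+C, 12:-C, 13:-C, 14:+C, 15:+C
Rule 1 (one point beyond the 3σ limits) is satisfied at point 3.

rule 1 at point 3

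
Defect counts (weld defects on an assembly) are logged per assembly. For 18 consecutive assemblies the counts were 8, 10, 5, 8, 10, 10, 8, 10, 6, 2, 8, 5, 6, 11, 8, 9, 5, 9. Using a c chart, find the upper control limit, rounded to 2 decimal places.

15.97

c̄ = (8 + 10 + 5 + 8 + 10 + 10 + 8 + 10 + 6 + 2 + 8 + 5 + 6 + 11 + 8 + 9 + 5 + 9) / 18 = 138 / 18 = 7.6667
UCL = c̄ + 3√c̄ = 7.6667 + 3 × √7.6667 = 7.6667 + 3 × 2.7689 = 15.9733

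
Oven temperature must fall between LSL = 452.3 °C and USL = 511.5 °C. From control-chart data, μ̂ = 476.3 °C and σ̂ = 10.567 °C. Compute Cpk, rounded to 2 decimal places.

Cpu = (USL − μ̂) / (3σ̂) = (511.5 − 476.3) / (3 × 10.567) = 1.1104; Cpl = (μ̂ − LSL) / (3σ̂) = (476.3 − 452.3) / (3 × 10.567) = 0.7571; Cpk = min(Cpu, Cpl) = 0.7571

0.76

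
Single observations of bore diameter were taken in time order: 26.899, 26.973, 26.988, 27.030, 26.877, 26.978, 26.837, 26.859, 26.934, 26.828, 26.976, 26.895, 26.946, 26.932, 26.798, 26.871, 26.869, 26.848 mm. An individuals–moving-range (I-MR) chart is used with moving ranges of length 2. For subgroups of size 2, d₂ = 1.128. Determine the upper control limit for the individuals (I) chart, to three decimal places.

X̄ = (26.899 + 26.973 + 26.988 + 27.030 + 26.877 + 26.978 + 26.837 + 26.859 + 26.934 + 26.828 + 26.976 + 26.895 + 26.946 + 26.932 + 26.798 + 26.871 + 26.869 + 26.848) / 18 = 26.9077
Moving ranges: 0.074, 0.015, 0.042, 0.153, 0.101, 0.141, 0.022, 0.075, 0.106, 0.148, 0.081, 0.051, 0.014, 0.134, 0.073, 0.002, 0.021; M̄R̄ = 1.2530 / 17 = 0.0737
UCL = X̄ + 3·M̄R̄/d₂ = 26.9077 + 3 × 0.0737 / 1.128 = 27.1037

27.104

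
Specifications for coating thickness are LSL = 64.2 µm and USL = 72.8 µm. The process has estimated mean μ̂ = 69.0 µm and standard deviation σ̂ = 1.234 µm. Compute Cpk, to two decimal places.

Cpu = (USL − μ̂) / (3σ̂) = (72.8 − 69.0) / (3 × 1.234) = 1.0265; Cpl = (μ̂ − LSL) / (3σ̂) = (69.0 − 64.2) / (3 × 1.234) = 1.2966; Cpk = min(Cpu, Cpl) = 1.0265

1.03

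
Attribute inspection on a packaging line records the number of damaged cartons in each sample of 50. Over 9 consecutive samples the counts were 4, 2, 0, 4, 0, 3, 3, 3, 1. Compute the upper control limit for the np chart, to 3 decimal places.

6.594

p̄ = Σdᵢ / (k·n) = 20 / (9 × 50) = 0.04444
UCL = np̄ + 3·√(np̄(1−p̄)) = 2.2222 + 3 × √(2.2222×0.95556) = 2.2222 + 3 × 1.4572 = 6.5938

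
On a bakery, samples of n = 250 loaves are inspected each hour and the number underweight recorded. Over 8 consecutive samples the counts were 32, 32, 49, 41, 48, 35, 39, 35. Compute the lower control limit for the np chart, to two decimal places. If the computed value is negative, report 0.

p̄ = Σdᵢ / (k·n) = 311 / (8 × 250) = 0.15550
LCL = np̄ − 3·√(np̄(1−p̄)) = 38.8750 − 3 × 5.7297 = 21.6858

21.69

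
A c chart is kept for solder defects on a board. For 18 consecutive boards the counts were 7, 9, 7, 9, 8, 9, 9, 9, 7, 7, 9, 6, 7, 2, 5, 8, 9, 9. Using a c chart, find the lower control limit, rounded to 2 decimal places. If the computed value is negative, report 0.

c̄ = (7 + 9 + 7 + 9 + 8 + 9 + 9 + 9 + 7 + 7 + 9 + 6 + 7 + 2 + 5 + 8 + 9 + 9) / 18 = 136 / 18 = 7.5556
LCL = c̄ − 3√c̄ = 7.5556 − 3 × 2.7487 = -0.6907 → 0 (cannot be negative)

0.00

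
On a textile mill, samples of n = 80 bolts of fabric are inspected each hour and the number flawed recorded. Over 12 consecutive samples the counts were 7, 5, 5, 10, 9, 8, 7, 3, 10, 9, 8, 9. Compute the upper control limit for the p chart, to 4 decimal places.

0.1915

p̄ = Σdᵢ / (k·n) = 90 / (12 × 80) = 0.09375
UCL = p̄ + 3·√(p̄(1−p̄)/n) = 0.09375 + 3 × √(0.09375×0.90625/80) = 0.09375 + 3 × 0.03259 = 0.19152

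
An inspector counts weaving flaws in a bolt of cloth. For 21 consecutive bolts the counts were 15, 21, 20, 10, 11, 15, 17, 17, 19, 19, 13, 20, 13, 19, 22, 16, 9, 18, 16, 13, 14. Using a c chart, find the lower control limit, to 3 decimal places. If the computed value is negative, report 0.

4.030

c̄ = (15 + 21 + 20 + 10 + 11 + 15 + 17 + 17 + 19 + 19 + 13 + 20 + 13 + 19 + 22 + 16 + 9 + 18 + 16 + 13 + 14) / 21 = 337 / 21 = 16.0476
LCL = c̄ − 3√c̄ = 16.0476 − 3 × 4.0059 = 4.0298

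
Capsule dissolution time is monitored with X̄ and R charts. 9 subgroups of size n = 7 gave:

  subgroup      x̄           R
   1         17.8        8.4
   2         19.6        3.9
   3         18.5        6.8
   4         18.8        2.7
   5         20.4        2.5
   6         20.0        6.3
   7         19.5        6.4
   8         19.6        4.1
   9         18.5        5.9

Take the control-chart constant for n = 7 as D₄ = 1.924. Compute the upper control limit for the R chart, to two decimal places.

R̄ = (8.4 + 3.9 + 6.8 + 2.7 + 2.5 + 6.3 + 6.4 + 4.1 + 5.9) / 9 = 47.0000 / 9 = 5.2222
UCL_R = D₄·R̄ = 1.924 × 5.2222 = 10.0476

10.05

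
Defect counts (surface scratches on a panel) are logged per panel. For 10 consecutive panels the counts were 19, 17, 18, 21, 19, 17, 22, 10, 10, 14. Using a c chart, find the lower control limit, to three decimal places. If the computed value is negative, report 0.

c̄ = (19 + 17 + 18 + 21 + 19 + 17 + 22 + 10 + 10 + 14) / 10 = 167 / 10 = 16.7000
LCL = c̄ − 3√c̄ = 16.7000 − 3 × 4.0866 = 4.4403

4.440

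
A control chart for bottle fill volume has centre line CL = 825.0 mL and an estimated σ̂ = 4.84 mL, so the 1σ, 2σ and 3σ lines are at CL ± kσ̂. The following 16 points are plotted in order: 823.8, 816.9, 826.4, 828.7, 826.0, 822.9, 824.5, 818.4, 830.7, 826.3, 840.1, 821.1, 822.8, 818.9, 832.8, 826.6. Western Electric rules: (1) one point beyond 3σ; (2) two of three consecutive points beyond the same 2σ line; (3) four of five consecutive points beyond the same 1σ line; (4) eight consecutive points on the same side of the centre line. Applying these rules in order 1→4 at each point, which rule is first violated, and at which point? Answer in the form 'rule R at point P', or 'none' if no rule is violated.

rule 1 at point 11

Zone of each point (C = within 1σ̂, B = 1σ̂–2σ̂, A = 2σ̂–3σ̂, * = beyond 3σ̂; sign = side of CL): 1:-C, 2:-B, 3:+C, 4:+C, 5:+C, 6:-C, 7:-C, 8:-B, 9:+B, 10:+C, 11:+*, 12:-C, 13:-C, 14:-B, 15:+B, 16:+C
Rule 1 (one point beyond the 3σ limits) is satisfied at point 11.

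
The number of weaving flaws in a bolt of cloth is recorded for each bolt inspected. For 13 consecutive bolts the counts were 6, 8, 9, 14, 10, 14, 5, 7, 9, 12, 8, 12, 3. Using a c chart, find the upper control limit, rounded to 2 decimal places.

18.00

c̄ = (6 + 8 + 9 + 14 + 10 + 14 + 5 + 7 + 9 + 12 + 8 + 12 + 3) / 13 = 117 / 13 = 9.0000
UCL = c̄ + 3√c̄ = 9.0000 + 3 × √9.0000 = 9.0000 + 3 × 3.0000 = 18.0000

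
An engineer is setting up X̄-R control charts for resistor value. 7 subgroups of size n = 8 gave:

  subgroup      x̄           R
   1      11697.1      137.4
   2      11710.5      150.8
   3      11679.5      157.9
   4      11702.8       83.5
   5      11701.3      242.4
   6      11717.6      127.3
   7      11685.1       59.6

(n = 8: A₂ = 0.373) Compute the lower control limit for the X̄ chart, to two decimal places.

X̄̄ = (11697.1 + 11710.5 + 11679.5 + 11702.8 + 11701.3 + 11717.6 + 11685.1) / 7 = 81893.9000 / 7 = 11699.1286
R̄ = (137.4 + 150.8 + 157.9 + 83.5 + 242.4 + 127.3 + 59.6) / 7 = 958.9000 / 7 = 136.9857
LCL = X̄̄ − A₂·R̄ = 11699.1286 − 0.373 × 136.9857 = 11648.0329

11648.03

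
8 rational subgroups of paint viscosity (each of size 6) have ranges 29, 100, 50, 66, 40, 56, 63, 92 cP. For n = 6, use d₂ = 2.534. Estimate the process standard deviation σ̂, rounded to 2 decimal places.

R̄ = (29 + 100 + 50 + 66 + 40 + 56 + 63 + 92) / 8 = 62.0000
σ̂ = R̄ / d₂ = 62.0000 / 2.534 = 24.4672

24.47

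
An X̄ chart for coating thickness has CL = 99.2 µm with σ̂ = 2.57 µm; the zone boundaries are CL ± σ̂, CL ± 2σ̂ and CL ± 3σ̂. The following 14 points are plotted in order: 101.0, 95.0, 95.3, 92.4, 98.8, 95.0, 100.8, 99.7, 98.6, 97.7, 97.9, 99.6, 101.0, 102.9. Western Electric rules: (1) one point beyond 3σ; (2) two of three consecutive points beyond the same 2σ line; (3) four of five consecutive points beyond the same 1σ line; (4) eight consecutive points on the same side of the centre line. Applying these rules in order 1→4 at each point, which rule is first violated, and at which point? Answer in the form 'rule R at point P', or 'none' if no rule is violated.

Zone of each point (C = within 1σ̂, B = 1σ̂–2σ̂, A = 2σ̂–3σ̂, * = beyond 3σ̂; sign = side of CL): 1:+C, 2:-B, 3:-B, 4:-A, 5:-C, 6:-B, 7:+C, 8:+C, 9:-C, 10:-C, 11:-C, 12:+C, 13:+C, 14:+B
Rule 3 (four of five consecutive points beyond the same 1σ limit) is satisfied at point 6.

rule 3 at point 6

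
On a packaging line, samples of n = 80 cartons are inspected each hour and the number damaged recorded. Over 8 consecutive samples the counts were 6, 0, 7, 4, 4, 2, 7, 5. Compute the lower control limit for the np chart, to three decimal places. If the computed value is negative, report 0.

0.000

p̄ = Σdᵢ / (k·n) = 35 / (8 × 80) = 0.05469
LCL = np̄ − 3·√(np̄(1−p̄)) = 4.3750 − 3 × 2.0337 = -1.7260 → 0 (negative, so LCL = 0)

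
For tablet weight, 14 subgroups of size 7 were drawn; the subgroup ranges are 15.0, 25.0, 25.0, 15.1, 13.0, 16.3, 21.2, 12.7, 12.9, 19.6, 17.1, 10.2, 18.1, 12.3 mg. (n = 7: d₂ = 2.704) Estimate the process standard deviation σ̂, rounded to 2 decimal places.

6.17

R̄ = (15.0 + 25.0 + 25.0 + 15.1 + 13.0 + 16.3 + 21.2 + 12.7 + 12.9 + 19.6 + 17.1 + 10.2 + 18.1 + 12.3) / 14 = 16.6786
σ̂ = R̄ / d₂ = 16.6786 / 2.704 = 6.1681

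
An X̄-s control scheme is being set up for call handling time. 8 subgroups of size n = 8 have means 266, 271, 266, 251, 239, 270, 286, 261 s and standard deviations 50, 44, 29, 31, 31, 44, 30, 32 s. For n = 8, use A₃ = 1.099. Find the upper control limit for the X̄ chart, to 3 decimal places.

303.726

X̄̄ = (266 + 271 + 266 + 251 + 239 + 270 + 286 + 261) / 8 = 263.7500
s̄ = (50 + 44 + 29 + 31 + 31 + 44 + 30 + 32) / 8 = 36.3750
UCL = X̄̄ + A₃·s̄ = 263.7500 + 1.099 × 36.3750 = 303.7261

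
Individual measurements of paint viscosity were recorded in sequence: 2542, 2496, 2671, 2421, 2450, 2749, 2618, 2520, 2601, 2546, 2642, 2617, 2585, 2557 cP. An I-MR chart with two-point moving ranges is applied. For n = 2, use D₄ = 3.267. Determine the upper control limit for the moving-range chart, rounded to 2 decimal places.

338.01

Moving ranges: 46, 175, 250, 29, 299, 131, 98, 81, 55, 96, 25, 32, 28; M̄R̄ = 1345.0000 / 13 = 103.4615
UCL_MR = D₄·M̄R̄ = 3.267 × 103.4615 = 338.0088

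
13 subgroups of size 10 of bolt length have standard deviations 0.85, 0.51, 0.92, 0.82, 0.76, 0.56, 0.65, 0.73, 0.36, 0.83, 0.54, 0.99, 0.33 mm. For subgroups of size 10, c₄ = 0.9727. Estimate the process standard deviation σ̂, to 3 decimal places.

0.700

s̄ = (0.85 + 0.51 + 0.92 + 0.82 + 0.76 + 0.56 + 0.65 + 0.73 + 0.36 + 0.83 + 0.54 + 0.99 + 0.33) / 13 = 0.6808
σ̂ = s̄ / c₄ = 0.6808 / 0.9727 = 0.6999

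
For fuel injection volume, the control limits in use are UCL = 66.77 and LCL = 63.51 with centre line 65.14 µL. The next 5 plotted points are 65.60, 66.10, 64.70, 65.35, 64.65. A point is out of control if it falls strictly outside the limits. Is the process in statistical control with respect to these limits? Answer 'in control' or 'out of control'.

All 5 points lie within [63.51, 66.77].

in control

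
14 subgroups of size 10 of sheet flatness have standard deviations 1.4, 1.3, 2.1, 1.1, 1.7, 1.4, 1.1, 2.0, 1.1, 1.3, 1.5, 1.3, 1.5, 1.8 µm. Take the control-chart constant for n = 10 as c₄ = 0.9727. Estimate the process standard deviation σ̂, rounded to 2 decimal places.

s̄ = (1.4 + 1.3 + 2.1 + 1.1 + 1.7 + 1.4 + 1.1 + 2.0 + 1.1 + 1.3 + 1.5 + 1.3 + 1.5 + 1.8) / 14 = 1.4714
σ̂ = s̄ / c₄ = 1.4714 / 0.9727 = 1.5127

1.51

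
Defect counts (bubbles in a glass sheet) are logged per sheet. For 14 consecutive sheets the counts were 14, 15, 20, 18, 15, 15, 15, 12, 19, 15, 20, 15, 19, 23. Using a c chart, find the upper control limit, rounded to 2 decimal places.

29.08

c̄ = (14 + 15 + 20 + 18 + 15 + 15 + 15 + 12 + 19 + 15 + 20 + 15 + 19 + 23) / 14 = 235 / 14 = 16.7857
UCL = c̄ + 3√c̄ = 16.7857 + 3 × √16.7857 = 16.7857 + 3 × 4.0970 = 29.0768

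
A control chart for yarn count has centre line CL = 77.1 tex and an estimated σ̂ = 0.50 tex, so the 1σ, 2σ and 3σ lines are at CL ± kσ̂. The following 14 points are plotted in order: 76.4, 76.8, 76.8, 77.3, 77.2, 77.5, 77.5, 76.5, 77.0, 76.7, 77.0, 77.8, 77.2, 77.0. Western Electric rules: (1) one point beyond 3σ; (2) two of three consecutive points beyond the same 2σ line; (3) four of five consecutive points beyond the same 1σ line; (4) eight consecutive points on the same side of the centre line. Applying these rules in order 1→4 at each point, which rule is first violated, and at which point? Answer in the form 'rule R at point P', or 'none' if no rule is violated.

none

Zone of each point (C = within 1σ̂, B = 1σ̂–2σ̂, A = 2σ̂–3σ̂, * = beyond 3σ̂; sign = side of CL): 1:-B, 2:-C, 3:-C, 4:+C, 5:+C, 6:+C, 7:+C, 8:-B, 9:-C, 10:-C, 11:-C, 12:+B, 13:+C, 14:-C
No rule fires across all 14 points.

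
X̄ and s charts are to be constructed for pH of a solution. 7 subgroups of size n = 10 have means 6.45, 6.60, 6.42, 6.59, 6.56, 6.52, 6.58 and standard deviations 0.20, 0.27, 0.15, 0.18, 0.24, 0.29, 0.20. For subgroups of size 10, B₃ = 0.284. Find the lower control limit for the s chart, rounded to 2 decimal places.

0.06

s̄ = (0.20 + 0.27 + 0.15 + 0.18 + 0.24 + 0.29 + 0.20) / 7 = 0.2186
LCL_s = B₃·s̄ = 0.284 × 0.2186 = 0.0621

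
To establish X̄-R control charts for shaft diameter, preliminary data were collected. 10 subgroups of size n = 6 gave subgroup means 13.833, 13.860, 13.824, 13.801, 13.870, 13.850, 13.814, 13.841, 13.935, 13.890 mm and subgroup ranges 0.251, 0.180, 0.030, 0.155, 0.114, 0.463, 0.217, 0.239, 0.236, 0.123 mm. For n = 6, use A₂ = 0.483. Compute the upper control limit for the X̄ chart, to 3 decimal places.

13.949

X̄̄ = (13.833 + 13.860 + 13.824 + 13.801 + 13.870 + 13.850 + 13.814 + 13.841 + 13.935 + 13.890) / 10 = 138.5180 / 10 = 13.8518
R̄ = (0.251 + 0.180 + 0.030 + 0.155 + 0.114 + 0.463 + 0.217 + 0.239 + 0.236 + 0.123) / 10 = 2.0080 / 10 = 0.2008
UCL = X̄̄ + A₂·R̄ = 13.8518 + 0.483 × 0.2008 = 13.9488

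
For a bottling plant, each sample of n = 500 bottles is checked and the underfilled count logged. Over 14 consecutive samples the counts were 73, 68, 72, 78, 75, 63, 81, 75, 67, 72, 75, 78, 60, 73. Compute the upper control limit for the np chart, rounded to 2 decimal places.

95.71

p̄ = Σdᵢ / (k·n) = 1010 / (14 × 500) = 0.14429
UCL = np̄ + 3·√(np̄(1−p̄)) = 72.1429 + 3 × √(72.1429×0.85571) = 72.1429 + 3 × 7.8571 = 95.7141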